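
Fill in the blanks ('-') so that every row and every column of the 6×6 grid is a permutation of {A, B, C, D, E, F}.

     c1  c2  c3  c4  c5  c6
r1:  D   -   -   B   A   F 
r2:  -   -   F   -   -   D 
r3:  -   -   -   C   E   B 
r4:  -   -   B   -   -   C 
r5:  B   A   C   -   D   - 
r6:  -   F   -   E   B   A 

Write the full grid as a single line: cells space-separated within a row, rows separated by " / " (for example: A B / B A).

D C E B A F / E B F A C D / F D A C E B / A E B D F C / B A C F D E / C F D E B A

(r1,c3): row 1 has {A,B,D,F}; column 3 has {B,C,F}, so it must be E.
(r2,c4): row 2 has {D,F}; column 4 has {B,C,E}, so it must be A.
(r2,c5): row 2 has {A,D,F}; column 5 has {A,B,D,E}, so it must be C.
(r3,c2): row 3 has {B,C,E}; column 2 has {A,F}, so it must be D.
(r3,c3): row 3 has {B,C,D,E}; column 3 has {B,C,E,F}, so it must be A.
(r4,c2): row 4 has {B,C}; column 2 has {A,D,F}, so it must be E.
(r4,c5): row 4 has {B,C,E}; column 5 has {A,B,C,D,E}, so it must be F.
(r5,c4): row 5 has {A,B,C,D}; column 4 has {A,B,C,E}, so it must be F.
(r5,c6): row 5 has {A,B,C,D,F}; column 6 has {A,B,C,D,F}, so it must be E.
(r6,c1): row 6 has {A,B,E,F}; column 1 has {B,D}, so it must be C.
(r6,c3): row 6 has {A,B,C,E,F}; column 3 has {A,B,C,E,F}, so it must be D.
(r1,c2): row 1 has {A,B,D,E,F}; column 2 has {A,D,E,F}, so it must be C.
(r2,c1): row 2 has {A,C,D,F}; column 1 has {B,C,D}, so it must be E.
(r2,c2): row 2 has {A,C,D,E,F}; column 2 has {A,C,D,E,F}, so it must be B.
(r3,c1): row 3 has {A,B,C,D,E}; column 1 has {B,C,D,E}, so it must be F.
(r4,c1): row 4 has {B,C,E,F}; column 1 has {B,C,D,E,F}, so it must be A.
(r4,c4): row 4 has {A,B,C,E,F}; column 4 has {A,B,C,E,F}, so it must be D.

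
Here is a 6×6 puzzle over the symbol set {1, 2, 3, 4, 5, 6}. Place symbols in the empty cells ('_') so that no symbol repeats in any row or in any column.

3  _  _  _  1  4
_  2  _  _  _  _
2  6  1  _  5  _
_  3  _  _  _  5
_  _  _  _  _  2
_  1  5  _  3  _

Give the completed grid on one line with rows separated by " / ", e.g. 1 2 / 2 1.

3 5 2 6 1 4 / 5 2 6 3 4 1 / 2 6 1 4 5 3 / 6 3 4 1 2 5 / 1 4 3 5 6 2 / 4 1 5 2 3 6

row 1 has {1,3,4}; column 2 has {1,2,3,6} — only 5 is left for (r1,c2).
row 3 has {1,2,5,6}; column 6 has {2,4,5} — only 3 is left for (r3,c6).
row 5 has {2}; column 2 has {1,2,3,5,6} — only 4 is left for (r5,c2).
row 5 has {2,4}; column 5 has {1,3,5} — only 6 is left for (r5,c5).
row 6 has {1,3,5}; column 6 has {2,3,4,5} — only 6 is left for (r6,c6).
row 2 has {2}; column 5 has {1,3,5,6} — only 4 is left for (r2,c5).
row 2 has {2,4}; column 6 has {2,3,4,5,6} — only 1 is left for (r2,c6).
row 3 has {1,2,3,5,6}; column 4 is empty so far — only 4 is left for (r3,c4).
row 4 has {3,5}; column 5 has {1,3,4,5,6} — only 2 is left for (r4,c5).
row 5 has {2,4,6}; column 3 has {1,5} — only 3 is left for (r5,c3).
row 6 has {1,3,5,6}; column 1 has {2,3} — only 4 is left for (r6,c1).
row 6 has {1,3,4,5,6}; column 4 has {4} — only 2 is left for (r6,c4).
row 1 has {1,3,4,5}; column 4 has {2,4} — only 6 is left for (r1,c4).
row 2 has {1,2,4}; column 3 has {1,3,5} — only 6 is left for (r2,c3).
row 4 has {2,3,5}; column 3 has {1,3,5,6} — only 4 is left for (r4,c3).
row 4 has {2,3,4,5}; column 4 has {2,4,6} — only 1 is left for (r4,c4).
row 5 has {2,3,4,6}; column 4 has {1,2,4,6} — only 5 is left for (r5,c4).
row 1 has {1,3,4,5,6}; column 3 has {1,3,4,5,6} — only 2 is left for (r1,c3).
row 2 has {1,2,4,6}; column 1 has {2,3,4} — only 5 is left for (r2,c1).
row 2 has {1,2,4,5,6}; column 4 has {1,2,4,5,6} — only 3 is left for (r2,c4).
row 4 has {1,2,3,4,5}; column 1 has {2,3,4,5} — only 6 is left for (r4,c1).
row 5 has {2,3,4,5,6}; column 1 has {2,3,4,5,6} — only 1 is left for (r5,c1).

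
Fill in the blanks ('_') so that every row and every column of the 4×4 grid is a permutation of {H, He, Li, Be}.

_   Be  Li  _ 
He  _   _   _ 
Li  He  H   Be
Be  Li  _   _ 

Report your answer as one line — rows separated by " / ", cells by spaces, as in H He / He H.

(r1,c1) = H
(r1,c4) = He
(r2,c2) = H
(r2,c3) = Be
(r2,c4) = Li
(r4,c3) = He
(r4,c4) = H

H Be Li He / He H Be Li / Li He H Be / Be Li He H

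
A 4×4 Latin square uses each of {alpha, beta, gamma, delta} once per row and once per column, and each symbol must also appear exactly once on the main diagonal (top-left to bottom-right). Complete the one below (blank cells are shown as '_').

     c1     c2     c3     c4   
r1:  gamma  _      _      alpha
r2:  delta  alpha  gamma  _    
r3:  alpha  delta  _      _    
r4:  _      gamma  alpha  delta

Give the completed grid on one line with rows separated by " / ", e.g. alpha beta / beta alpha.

At row 1, column 2: row 1 has {alpha,gamma}; column 2 has {alpha,gamma,delta}; that leaves beta.
At row 1, column 3: row 1 has {alpha,beta,gamma}; column 3 has {alpha,gamma}; that leaves delta.
At row 2, column 4: row 2 has {alpha,gamma,delta}; column 4 has {alpha,delta}; that leaves beta.
At row 3, column 3: row 3 has {alpha,delta}; column 3 has {alpha,gamma,delta}; the diagonal has {alpha,gamma,delta}; that leaves beta.
At row 3, column 4: row 3 has {alpha,beta,delta}; column 4 has {alpha,beta,delta}; that leaves gamma.
At row 4, column 1: row 4 has {alpha,gamma,delta}; column 1 has {alpha,gamma,delta}; that leaves beta.

gamma beta delta alpha / delta alpha gamma beta / alpha delta beta gamma / beta gamma alpha delta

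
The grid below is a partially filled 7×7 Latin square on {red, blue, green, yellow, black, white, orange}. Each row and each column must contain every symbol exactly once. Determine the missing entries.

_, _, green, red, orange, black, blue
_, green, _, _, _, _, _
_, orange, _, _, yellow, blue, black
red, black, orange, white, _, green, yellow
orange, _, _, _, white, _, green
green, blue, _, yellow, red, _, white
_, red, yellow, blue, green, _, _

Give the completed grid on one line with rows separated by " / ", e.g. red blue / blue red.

Cell (r3,c1): row 3 has {blue,yellow,black,orange}; column 1 has {red,green,orange} → white.
Cell (r3,c3): row 3 has {blue,yellow,black,white,orange}; column 3 has {green,yellow,orange} → red.
Cell (r3,c4): row 3 has {red,blue,yellow,black,white,orange}; column 4 has {red,blue,yellow,white} → green.
Cell (r4,c5): row 4 has {red,green,yellow,black,white,orange}; column 5 has {red,green,yellow,white,orange} → blue.
Cell (r5,c2): row 5 has {green,white,orange}; column 2 has {red,blue,green,black,orange} → yellow.
Cell (r5,c4): row 5 has {green,yellow,white,orange}; column 4 has {red,blue,green,yellow,white} → black.
Cell (r5,c6): row 5 has {green,yellow,black,white,orange}; column 6 has {blue,green,black} → red.
Cell (r6,c3): row 6 has {red,blue,green,yellow,white}; column 3 has {red,green,yellow,orange} → black.
Cell (r6,c6): row 6 has {red,blue,green,yellow,black,white}; column 6 has {red,blue,green,black} → orange.
Cell (r7,c1): row 7 has {red,blue,green,yellow}; column 1 has {red,green,white,orange} → black.
Cell (r7,c6): row 7 has {red,blue,green,yellow,black}; column 6 has {red,blue,green,black,orange} → white.
Cell (r7,c7): row 7 has {red,blue,green,yellow,black,white}; column 7 has {blue,green,yellow,black,white} → orange.
Cell (r1,c1): row 1 has {red,blue,green,black,orange}; column 1 has {red,green,black,white,orange} → yellow.
Cell (r1,c2): row 1 has {red,blue,green,yellow,black,orange}; column 2 has {red,blue,green,yellow,black,orange} → white.
Cell (r2,c1): row 2 has {green}; column 1 has {red,green,yellow,black,white,orange} → blue.
Cell (r2,c3): row 2 has {blue,green}; column 3 has {red,green,yellow,black,orange} → white.
Cell (r2,c4): row 2 has {blue,green,white}; column 4 has {red,blue,green,yellow,black,white} → orange.
Cell (r2,c5): row 2 has {blue,green,white,orange}; column 5 has {red,blue,green,yellow,white,orange} → black.
Cell (r2,c6): row 2 has {blue,green,black,white,orange}; column 6 has {red,blue,green,black,white,orange} → yellow.
Cell (r2,c7): row 2 has {blue,green,yellow,black,white,orange}; column 7 has {blue,green,yellow,black,white,orange} → red.
Cell (r5,c3): row 5 has {red,green,yellow,black,white,orange}; column 3 has {red,green,yellow,black,white,orange} → blue.

yellow white green red orange black blue / blue green white orange black yellow red / white orange red green yellow blue black / red black orange white blue green yellow / orange yellow blue black white red green / green blue black yellow red orange white / black red yellow blue green white orange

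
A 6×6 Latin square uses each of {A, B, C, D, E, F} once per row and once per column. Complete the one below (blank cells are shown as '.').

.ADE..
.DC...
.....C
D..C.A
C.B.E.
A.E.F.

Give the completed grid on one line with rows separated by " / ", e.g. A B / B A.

B A D E C F / F D C B A E / E B A F D C / D E F C B A / C F B A E D / A C E D F B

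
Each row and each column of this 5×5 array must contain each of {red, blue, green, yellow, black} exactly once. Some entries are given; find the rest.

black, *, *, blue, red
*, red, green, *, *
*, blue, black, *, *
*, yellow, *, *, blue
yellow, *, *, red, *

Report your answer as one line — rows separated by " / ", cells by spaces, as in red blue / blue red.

black green yellow blue red / blue red green yellow black / red blue black green yellow / green yellow red black blue / yellow black blue red green

(r1,c2) = green
(r1,c3) = yellow
(r2,c1) = blue
(r4,c3) = red
(r5,c2) = black
(r5,c3) = blue
(r5,c5) = green
(r3,c5) = yellow
(r4,c1) = green
(r4,c4) = black
(r2,c4) = yellow
(r2,c5) = black
(r3,c1) = red
(r3,c4) = green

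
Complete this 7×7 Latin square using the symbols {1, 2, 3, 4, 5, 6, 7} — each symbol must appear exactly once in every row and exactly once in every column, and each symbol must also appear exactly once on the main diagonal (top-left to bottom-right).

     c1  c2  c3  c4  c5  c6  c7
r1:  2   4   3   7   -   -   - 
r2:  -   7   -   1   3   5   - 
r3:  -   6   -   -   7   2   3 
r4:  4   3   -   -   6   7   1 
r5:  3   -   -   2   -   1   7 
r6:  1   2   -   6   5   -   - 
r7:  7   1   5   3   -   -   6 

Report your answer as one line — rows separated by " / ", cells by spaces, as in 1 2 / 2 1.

2 4 3 7 1 6 5 / 6 7 4 1 3 5 2 / 5 6 1 4 7 2 3 / 4 3 2 5 6 7 1 / 3 5 6 2 4 1 7 / 1 2 7 6 5 3 4 / 7 1 5 3 2 4 6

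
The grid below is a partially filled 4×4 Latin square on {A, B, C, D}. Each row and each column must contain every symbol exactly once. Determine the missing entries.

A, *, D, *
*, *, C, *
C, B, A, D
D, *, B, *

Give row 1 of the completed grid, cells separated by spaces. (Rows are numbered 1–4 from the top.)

A C D B

(r1,c2) = C
(r1,c4) = B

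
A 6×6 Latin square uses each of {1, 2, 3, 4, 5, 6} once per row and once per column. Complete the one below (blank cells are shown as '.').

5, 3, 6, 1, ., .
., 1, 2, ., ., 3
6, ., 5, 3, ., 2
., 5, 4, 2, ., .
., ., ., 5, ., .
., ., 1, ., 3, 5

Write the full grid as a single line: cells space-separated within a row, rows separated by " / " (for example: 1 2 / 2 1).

(r1,c6) = 4
(r2,c1) = 4
(r2,c4) = 6
(r2,c5) = 5
(r3,c2) = 4
(r3,c5) = 1
(r4,c5) = 6
(r4,c6) = 1
(r5,c3) = 3
(r5,c6) = 6
(r6,c1) = 2
(r6,c2) = 6
(r6,c4) = 4
(r1,c5) = 2
(r4,c1) = 3
(r5,c1) = 1
(r5,c2) = 2
(r5,c5) = 4

5 3 6 1 2 4 / 4 1 2 6 5 3 / 6 4 5 3 1 2 / 3 5 4 2 6 1 / 1 2 3 5 4 6 / 2 6 1 4 3 5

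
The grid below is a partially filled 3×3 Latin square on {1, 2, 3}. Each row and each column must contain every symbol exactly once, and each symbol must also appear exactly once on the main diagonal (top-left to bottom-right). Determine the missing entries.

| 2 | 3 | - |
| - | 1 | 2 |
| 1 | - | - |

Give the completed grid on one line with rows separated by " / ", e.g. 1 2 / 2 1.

2 3 1 / 3 1 2 / 1 2 3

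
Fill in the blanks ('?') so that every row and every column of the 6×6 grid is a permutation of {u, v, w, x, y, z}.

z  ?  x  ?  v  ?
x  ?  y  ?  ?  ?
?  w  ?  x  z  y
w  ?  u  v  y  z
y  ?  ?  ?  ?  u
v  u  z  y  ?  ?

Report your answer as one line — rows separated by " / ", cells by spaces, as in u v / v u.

Cell (r1,c2): row 1 has {v,x,z}; column 2 has {u,w} → y.
Cell (r1,c6): row 1 has {v,x,y,z}; column 6 has {u,y,z} → w.
Cell (r2,c6): row 2 has {x,y}; column 6 has {u,w,y,z} → v.
Cell (r3,c1): row 3 has {w,x,y,z}; column 1 has {v,w,x,y,z} → u.
Cell (r3,c3): row 3 has {u,w,x,y,z}; column 3 has {u,x,y,z} → v.
Cell (r4,c2): row 4 has {u,v,w,y,z}; column 2 has {u,w,y} → x.
Cell (r5,c3): row 5 has {u,y}; column 3 has {u,v,x,y,z} → w.
Cell (r5,c4): row 5 has {u,w,y}; column 4 has {v,x,y} → z.
Cell (r5,c5): row 5 has {u,w,y,z}; column 5 has {v,y,z} → x.
Cell (r6,c5): row 6 has {u,v,y,z}; column 5 has {v,x,y,z} → w.
Cell (r6,c6): row 6 has {u,v,w,y,z}; column 6 has {u,v,w,y,z} → x.
Cell (r1,c4): row 1 has {v,w,x,y,z}; column 4 has {v,x,y,z} → u.
Cell (r2,c2): row 2 has {v,x,y}; column 2 has {u,w,x,y} → z.
Cell (r2,c4): row 2 has {v,x,y,z}; column 4 has {u,v,x,y,z} → w.
Cell (r2,c5): row 2 has {v,w,x,y,z}; column 5 has {v,w,x,y,z} → u.
Cell (r5,c2): row 5 has {u,w,x,y,z}; column 2 has {u,w,x,y,z} → v.

z y x u v w / x z y w u v / u w v x z y / w x u v y z / y v w z x u / v u z y w x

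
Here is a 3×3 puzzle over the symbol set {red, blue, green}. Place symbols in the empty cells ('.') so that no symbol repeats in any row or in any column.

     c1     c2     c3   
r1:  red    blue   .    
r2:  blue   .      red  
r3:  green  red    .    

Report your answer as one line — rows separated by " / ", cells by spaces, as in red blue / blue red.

red blue green / blue green red / green red blue

Cell (r1,c3): row 1 has {red,blue}; column 3 has {red} → green.
Cell (r2,c2): row 2 has {red,blue}; column 2 has {red,blue} → green.
Cell (r3,c3): row 3 has {red,green}; column 3 has {red,green} → blue.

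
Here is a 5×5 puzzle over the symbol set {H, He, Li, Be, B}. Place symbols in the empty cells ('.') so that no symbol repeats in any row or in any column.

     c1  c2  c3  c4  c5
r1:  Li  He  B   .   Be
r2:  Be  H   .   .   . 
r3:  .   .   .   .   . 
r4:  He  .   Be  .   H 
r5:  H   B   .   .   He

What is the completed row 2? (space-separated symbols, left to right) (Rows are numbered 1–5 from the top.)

Be H He Li B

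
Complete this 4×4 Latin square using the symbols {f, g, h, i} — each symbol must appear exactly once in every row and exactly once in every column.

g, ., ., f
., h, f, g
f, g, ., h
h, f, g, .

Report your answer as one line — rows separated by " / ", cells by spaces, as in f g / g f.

g i h f / i h f g / f g i h / h f g i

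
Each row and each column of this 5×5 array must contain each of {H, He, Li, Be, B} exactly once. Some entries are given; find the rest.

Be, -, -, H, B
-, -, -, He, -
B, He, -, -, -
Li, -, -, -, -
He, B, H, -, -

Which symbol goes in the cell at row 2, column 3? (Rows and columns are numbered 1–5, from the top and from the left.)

(r1,c2) = Li
(r1,c3) = He
(r2,c1) = H
(r2,c2) = Be
(r2,c5) = Li
(r4,c2) = H
(r5,c5) = Be
(r2,c3) = B

B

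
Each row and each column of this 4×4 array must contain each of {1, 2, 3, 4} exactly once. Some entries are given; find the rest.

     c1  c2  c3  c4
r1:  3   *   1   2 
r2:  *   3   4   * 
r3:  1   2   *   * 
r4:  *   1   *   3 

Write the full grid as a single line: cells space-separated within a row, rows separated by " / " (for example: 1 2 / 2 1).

Cell (r1,c2): row 1 has {1,2,3}; column 2 has {1,2,3} → 4.
Cell (r2,c1): row 2 has {3,4}; column 1 has {1,3} → 2.
Cell (r2,c4): row 2 has {2,3,4}; column 4 has {2,3} → 1.
Cell (r3,c3): row 3 has {1,2}; column 3 has {1,4} → 3.
Cell (r3,c4): row 3 has {1,2,3}; column 4 has {1,2,3} → 4.
Cell (r4,c1): row 4 has {1,3}; column 1 has {1,2,3} → 4.
Cell (r4,c3): row 4 has {1,3,4}; column 3 has {1,3,4} → 2.

3 4 1 2 / 2 3 4 1 / 1 2 3 4 / 4 1 2 3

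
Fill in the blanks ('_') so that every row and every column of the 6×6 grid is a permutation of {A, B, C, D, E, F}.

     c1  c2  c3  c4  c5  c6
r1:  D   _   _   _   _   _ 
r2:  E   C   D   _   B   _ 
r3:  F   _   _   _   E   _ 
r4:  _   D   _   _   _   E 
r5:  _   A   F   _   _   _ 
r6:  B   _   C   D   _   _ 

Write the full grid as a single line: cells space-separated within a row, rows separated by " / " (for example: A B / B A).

(r3,c2) = B
(r3,c3) = A
(r3,c4) = C
(r3,c6) = D
(r4,c3) = B
(r5,c1) = C
(r5,c5) = D
(r5,c6) = B
(r1,c3) = E
(r4,c1) = A
(r4,c4) = F
(r4,c5) = C
(r5,c4) = E
(r1,c2) = F
(r1,c5) = A
(r1,c6) = C
(r2,c4) = A
(r2,c6) = F
(r6,c2) = E
(r6,c5) = F
(r6,c6) = A
(r1,c4) = B

D F E B A C / E C D A B F / F B A C E D / A D B F C E / C A F E D B / B E C D F A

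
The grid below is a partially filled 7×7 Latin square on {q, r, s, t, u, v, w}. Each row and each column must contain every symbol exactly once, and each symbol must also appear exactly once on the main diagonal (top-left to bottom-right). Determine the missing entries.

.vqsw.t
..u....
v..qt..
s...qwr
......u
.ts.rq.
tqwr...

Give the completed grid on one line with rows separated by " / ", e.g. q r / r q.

Cell (r3,c3): row 3 has {q,t,v}; column 3 has {q,s,u,w}; the diagonal has {q} → r.
Cell (r4,c2): row 4 has {q,r,s,w}; column 2 has {q,t,v} → u.
Cell (r1,c1): row 1 has {q,s,t,v,w}; column 1 has {s,t,v}; the diagonal has {q,r} → u.
Cell (r1,c6): row 1 has {q,s,t,u,v,w}; column 6 has {q,w} → r.
Cell (r6,c1): row 6 has {q,r,s,t}; column 1 has {s,t,u,v} → w.
Cell (r6,c7): row 6 has {q,r,s,t,w}; column 7 has {r,t,u} → v.
Cell (r7,c7): row 7 has {q,r,t,w}; column 7 has {r,t,u,v}; the diagonal has {q,r,u} → s.
Cell (r2,c2): row 2 has {u}; column 2 has {q,t,u,v}; the diagonal has {q,r,s,u} → w.
Cell (r2,c7): row 2 has {u,w}; column 7 has {r,s,t,u,v} → q.
Cell (r3,c2): row 3 has {q,r,t,v}; column 2 has {q,t,u,v,w} → s.
Cell (r3,c6): row 3 has {q,r,s,t,v}; column 6 has {q,r,w} → u.
Cell (r3,c7): row 3 has {q,r,s,t,u,v}; column 7 has {q,r,s,t,u,v} → w.
Cell (r5,c2): row 5 has {u}; column 2 has {q,s,t,u,v,w} → r.
Cell (r5,c5): row 5 has {r,u}; column 5 has {q,r,t,w}; the diagonal has {q,r,s,u,w} → v.
Cell (r6,c4): row 6 has {q,r,s,t,v,w}; column 4 has {q,r,s} → u.
Cell (r7,c5): row 7 has {q,r,s,t,w}; column 5 has {q,r,t,v,w} → u.
Cell (r7,c6): row 7 has {q,r,s,t,u,w}; column 6 has {q,r,u,w} → v.
Cell (r2,c1): row 2 has {q,u,w}; column 1 has {s,t,u,v,w} → r.
Cell (r2,c5): row 2 has {q,r,u,w}; column 5 has {q,r,t,u,v,w} → s.
Cell (r2,c6): row 2 has {q,r,s,u,w}; column 6 has {q,r,u,v,w} → t.
Cell (r4,c4): row 4 has {q,r,s,u,w}; column 4 has {q,r,s,u}; the diagonal has {q,r,s,u,v,w} → t.
Cell (r5,c1): row 5 has {r,u,v}; column 1 has {r,s,t,u,v,w} → q.
Cell (r5,c3): row 5 has {q,r,u,v}; column 3 has {q,r,s,u,w} → t.
Cell (r5,c4): row 5 has {q,r,t,u,v}; column 4 has {q,r,s,t,u} → w.
Cell (r5,c6): row 5 has {q,r,t,u,v,w}; column 6 has {q,r,t,u,v,w} → s.
Cell (r2,c4): row 2 has {q,r,s,t,u,w}; column 4 has {q,r,s,t,u,w} → v.
Cell (r4,c3): row 4 has {q,r,s,t,u,w}; column 3 has {q,r,s,t,u,w} → v.

u v q s w r t / r w u v s t q / v s r q t u w / s u v t q w r / q r t w v s u / w t s u r q v / t q w r u v s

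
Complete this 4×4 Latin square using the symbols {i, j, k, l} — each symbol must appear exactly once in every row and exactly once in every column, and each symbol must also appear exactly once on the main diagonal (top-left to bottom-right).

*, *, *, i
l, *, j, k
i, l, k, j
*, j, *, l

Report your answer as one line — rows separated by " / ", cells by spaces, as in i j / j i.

(r1,c1) = j
(r1,c2) = k
(r1,c3) = l
(r2,c2) = i
(r4,c1) = k
(r4,c3) = i

j k l i / l i j k / i l k j / k j i l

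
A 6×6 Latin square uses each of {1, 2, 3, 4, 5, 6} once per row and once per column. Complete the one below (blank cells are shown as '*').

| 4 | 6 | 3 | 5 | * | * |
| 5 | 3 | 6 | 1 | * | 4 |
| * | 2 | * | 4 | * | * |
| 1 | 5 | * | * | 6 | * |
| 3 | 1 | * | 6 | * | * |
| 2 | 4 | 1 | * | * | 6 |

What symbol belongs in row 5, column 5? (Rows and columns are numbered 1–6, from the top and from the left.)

(r2,c5): row 2 has {1,3,4,5,6}; column 5 has {6}, so it must be 2.
(r3,c1): row 3 has {2,4}; column 1 has {1,2,3,4,5}, so it must be 6.
(r3,c3): row 3 has {2,4,6}; column 3 has {1,3,6}, so it must be 5.
(r6,c4): row 6 has {1,2,4,6}; column 4 has {1,4,5,6}, so it must be 3.
(r6,c5): row 6 has {1,2,3,4,6}; column 5 has {2,6}, so it must be 5.
(r1,c5): row 1 has {3,4,5,6}; column 5 has {2,5,6}, so it must be 1.
(r1,c6): row 1 has {1,3,4,5,6}; column 6 has {4,6}, so it must be 2.
(r3,c5): row 3 has {2,4,5,6}; column 5 has {1,2,5,6}, so it must be 3.
(r3,c6): row 3 has {2,3,4,5,6}; column 6 has {2,4,6}, so it must be 1.
(r4,c4): row 4 has {1,5,6}; column 4 has {1,3,4,5,6}, so it must be 2.
(r4,c6): row 4 has {1,2,5,6}; column 6 has {1,2,4,6}, so it must be 3.
(r5,c5): row 5 has {1,3,6}; column 5 has {1,2,3,5,6}, so it must be 4.

4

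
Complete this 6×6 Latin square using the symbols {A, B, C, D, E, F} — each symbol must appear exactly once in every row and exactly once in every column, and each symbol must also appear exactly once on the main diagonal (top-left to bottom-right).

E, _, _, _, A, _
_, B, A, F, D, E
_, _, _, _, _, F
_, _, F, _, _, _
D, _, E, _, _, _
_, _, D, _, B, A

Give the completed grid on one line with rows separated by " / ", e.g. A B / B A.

E F B C A D / C B A F D E / B D C A E F / A E F D C B / D A E B F C / F C D E B A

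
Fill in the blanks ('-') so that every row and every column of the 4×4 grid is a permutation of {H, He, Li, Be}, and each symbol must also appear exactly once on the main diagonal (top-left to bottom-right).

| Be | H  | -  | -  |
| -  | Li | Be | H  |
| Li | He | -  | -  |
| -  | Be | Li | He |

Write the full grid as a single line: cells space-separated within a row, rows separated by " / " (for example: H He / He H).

(r1,c3) = He
(r1,c4) = Li
(r2,c1) = He
(r3,c3) = H
(r3,c4) = Be
(r4,c1) = H

Be H He Li / He Li Be H / Li He H Be / H Be Li He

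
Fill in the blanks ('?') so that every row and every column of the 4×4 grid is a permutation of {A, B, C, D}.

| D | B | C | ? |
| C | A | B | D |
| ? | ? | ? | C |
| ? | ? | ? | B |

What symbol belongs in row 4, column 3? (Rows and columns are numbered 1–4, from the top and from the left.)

D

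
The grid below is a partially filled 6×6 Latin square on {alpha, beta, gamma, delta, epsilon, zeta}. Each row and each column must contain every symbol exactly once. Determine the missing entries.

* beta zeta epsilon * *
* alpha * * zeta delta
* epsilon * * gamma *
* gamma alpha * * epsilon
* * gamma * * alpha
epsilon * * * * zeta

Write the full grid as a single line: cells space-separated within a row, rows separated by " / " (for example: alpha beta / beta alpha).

alpha beta zeta epsilon delta gamma / gamma alpha epsilon beta zeta delta / zeta epsilon delta alpha gamma beta / delta gamma alpha zeta beta epsilon / beta zeta gamma delta epsilon alpha / epsilon delta beta gamma alpha zeta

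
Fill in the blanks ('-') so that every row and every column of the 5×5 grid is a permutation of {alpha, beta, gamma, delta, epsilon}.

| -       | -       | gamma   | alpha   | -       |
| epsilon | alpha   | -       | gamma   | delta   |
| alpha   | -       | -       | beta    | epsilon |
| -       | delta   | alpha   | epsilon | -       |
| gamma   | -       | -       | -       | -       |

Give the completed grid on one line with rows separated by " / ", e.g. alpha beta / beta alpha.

(r1,c5) = beta
(r2,c3) = beta
(r3,c2) = gamma
(r3,c3) = delta
(r4,c1) = beta
(r4,c5) = gamma
(r5,c3) = epsilon
(r5,c4) = delta
(r5,c5) = alpha
(r1,c1) = delta
(r1,c2) = epsilon
(r5,c2) = beta

delta epsilon gamma alpha beta / epsilon alpha beta gamma delta / alpha gamma delta beta epsilon / beta delta alpha epsilon gamma / gamma beta epsilon delta alpha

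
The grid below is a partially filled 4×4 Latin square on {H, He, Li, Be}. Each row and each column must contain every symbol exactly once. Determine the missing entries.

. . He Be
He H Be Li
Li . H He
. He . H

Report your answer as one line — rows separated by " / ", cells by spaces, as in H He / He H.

row 1 has {He,Be}; column 1 has {He,Li} — only H is left for (r1,c1).
row 1 has {H,He,Be}; column 2 has {H,He} — only Li is left for (r1,c2).
row 3 has {H,He,Li}; column 2 has {H,He,Li} — only Be is left for (r3,c2).
row 4 has {H,He}; column 1 has {H,He,Li} — only Be is left for (r4,c1).
row 4 has {H,He,Be}; column 3 has {H,He,Be} — only Li is left for (r4,c3).

H Li He Be / He H Be Li / Li Be H He / Be He Li H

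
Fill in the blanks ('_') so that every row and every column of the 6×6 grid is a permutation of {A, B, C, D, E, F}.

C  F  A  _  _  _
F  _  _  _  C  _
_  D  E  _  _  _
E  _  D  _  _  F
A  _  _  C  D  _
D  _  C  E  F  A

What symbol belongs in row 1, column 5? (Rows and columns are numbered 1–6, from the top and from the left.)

E

(r2,c3): row 2 has {C,F}; column 3 has {A,C,D,E}, so it must be B.
(r3,c1): row 3 has {D,E}; column 1 has {A,C,D,E,F}, so it must be B.
(r3,c5): row 3 has {B,D,E}; column 5 has {C,D,F}, so it must be A.
(r3,c6): row 3 has {A,B,D,E}; column 6 has {A,F}, so it must be C.
(r4,c5): row 4 has {D,E,F}; column 5 has {A,C,D,F}, so it must be B.
(r5,c3): row 5 has {A,C,D}; column 3 has {A,B,C,D,E}, so it must be F.
(r6,c2): row 6 has {A,C,D,E,F}; column 2 has {D,F}, so it must be B.
(r1,c5): row 1 has {A,C,F}; column 5 has {A,B,C,D,F}, so it must be E.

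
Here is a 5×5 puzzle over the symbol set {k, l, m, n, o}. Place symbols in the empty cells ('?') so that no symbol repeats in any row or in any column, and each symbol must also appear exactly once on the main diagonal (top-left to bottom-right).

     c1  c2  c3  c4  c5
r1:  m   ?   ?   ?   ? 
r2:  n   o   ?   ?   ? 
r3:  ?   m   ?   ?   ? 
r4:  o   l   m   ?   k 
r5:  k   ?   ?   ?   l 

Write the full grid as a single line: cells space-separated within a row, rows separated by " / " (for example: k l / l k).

(r2,c5): row 2 has {n,o}; column 5 has {k,l}, so it must be m.
(r3,c1): row 3 has {m}; column 1 has {k,m,n,o}, so it must be l.
(r4,c4): row 4 has {k,l,m,o}; column 4 is empty so far; the diagonal has {l,m,o}, so it must be n.
(r5,c2): row 5 has {k,l}; column 2 has {l,m,o}, so it must be n.
(r5,c3): row 5 has {k,l,n}; column 3 has {m}, so it must be o.
(r5,c4): row 5 has {k,l,n,o}; column 4 has {n}, so it must be m.
(r1,c2): row 1 has {m}; column 2 has {l,m,n,o}, so it must be k.
(r3,c3): row 3 has {l,m}; column 3 has {m,o}; the diagonal has {l,m,n,o}, so it must be k.
(r3,c4): row 3 has {k,l,m}; column 4 has {m,n}, so it must be o.
(r3,c5): row 3 has {k,l,m,o}; column 5 has {k,l,m}, so it must be n.
(r1,c4): row 1 has {k,m}; column 4 has {m,n,o}, so it must be l.
(r1,c5): row 1 has {k,l,m}; column 5 has {k,l,m,n}, so it must be o.
(r2,c3): row 2 has {m,n,o}; column 3 has {k,m,o}, so it must be l.
(r2,c4): row 2 has {l,m,n,o}; column 4 has {l,m,n,o}, so it must be k.
(r1,c3): row 1 has {k,l,m,o}; column 3 has {k,l,m,o}, so it must be n.

m k n l o / n o l k m / l m k o n / o l m n k / k n o m l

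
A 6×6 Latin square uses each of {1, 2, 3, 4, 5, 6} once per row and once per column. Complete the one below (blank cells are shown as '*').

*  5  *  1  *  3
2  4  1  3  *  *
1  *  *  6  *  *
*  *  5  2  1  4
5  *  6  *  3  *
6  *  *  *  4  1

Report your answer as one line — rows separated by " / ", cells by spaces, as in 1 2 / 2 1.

4 5 2 1 6 3 / 2 4 1 3 5 6 / 1 3 4 6 2 5 / 3 6 5 2 1 4 / 5 1 6 4 3 2 / 6 2 3 5 4 1

(r1,c1): row 1 has {1,3,5}; column 1 has {1,2,5,6}, so it must be 4.
(r1,c3): row 1 has {1,3,4,5}; column 3 has {1,5,6}, so it must be 2.
(r1,c5): row 1 has {1,2,3,4,5}; column 5 has {1,3,4}, so it must be 6.
(r2,c5): row 2 has {1,2,3,4}; column 5 has {1,3,4,6}, so it must be 5.
(r2,c6): row 2 has {1,2,3,4,5}; column 6 has {1,3,4}, so it must be 6.
(r3,c5): row 3 has {1,6}; column 5 has {1,3,4,5,6}, so it must be 2.
(r3,c6): row 3 has {1,2,6}; column 6 has {1,3,4,6}, so it must be 5.
(r4,c1): row 4 has {1,2,4,5}; column 1 has {1,2,4,5,6}, so it must be 3.
(r4,c2): row 4 has {1,2,3,4,5}; column 2 has {4,5}, so it must be 6.
(r5,c4): row 5 has {3,5,6}; column 4 has {1,2,3,6}, so it must be 4.
(r5,c6): row 5 has {3,4,5,6}; column 6 has {1,3,4,5,6}, so it must be 2.
(r6,c3): row 6 has {1,4,6}; column 3 has {1,2,5,6}, so it must be 3.
(r6,c4): row 6 has {1,3,4,6}; column 4 has {1,2,3,4,6}, so it must be 5.
(r3,c2): row 3 has {1,2,5,6}; column 2 has {4,5,6}, so it must be 3.
(r3,c3): row 3 has {1,2,3,5,6}; column 3 has {1,2,3,5,6}, so it must be 4.
(r5,c2): row 5 has {2,3,4,5,6}; column 2 has {3,4,5,6}, so it must be 1.
(r6,c2): row 6 has {1,3,4,5,6}; column 2 has {1,3,4,5,6}, so it must be 2.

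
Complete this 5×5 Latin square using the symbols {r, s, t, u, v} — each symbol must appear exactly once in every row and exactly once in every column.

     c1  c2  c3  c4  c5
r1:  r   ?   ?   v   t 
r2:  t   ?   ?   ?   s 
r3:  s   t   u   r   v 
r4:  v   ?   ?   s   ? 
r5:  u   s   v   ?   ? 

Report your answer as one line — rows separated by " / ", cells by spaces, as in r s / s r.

(r1,c2) = u
(r1,c3) = s
(r2,c3) = r
(r2,c4) = u
(r4,c2) = r
(r4,c3) = t
(r4,c5) = u
(r5,c4) = t
(r5,c5) = r
(r2,c2) = v

r u s v t / t v r u s / s t u r v / v r t s u / u s v t r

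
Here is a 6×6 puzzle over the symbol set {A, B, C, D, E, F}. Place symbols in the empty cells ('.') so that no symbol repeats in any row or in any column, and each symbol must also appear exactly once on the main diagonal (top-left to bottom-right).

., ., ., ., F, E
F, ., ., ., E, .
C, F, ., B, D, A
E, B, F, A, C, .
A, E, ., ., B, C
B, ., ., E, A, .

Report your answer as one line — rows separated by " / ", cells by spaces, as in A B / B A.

D A B C F E / F C A D E B / C F E B D A / E B F A C D / A E D F B C / B D C E A F

row 1 has {E,F}; column 1 has {A,B,C,E,F}; the diagonal has {A,B} — only D is left for (r1,c1).
row 1 has {D,E,F}; column 4 has {A,B,E} — only C is left for (r1,c4).
row 2 has {E,F}; column 2 has {B,E,F}; the diagonal has {A,B,D} — only C is left for (r2,c2).
row 2 has {C,E,F}; column 4 has {A,B,C,E} — only D is left for (r2,c4).
row 2 has {C,D,E,F}; column 6 has {A,C,E} — only B is left for (r2,c6).
row 3 has {A,B,C,D,F}; column 3 has {F}; the diagonal has {A,B,C,D} — only E is left for (r3,c3).
row 4 has {A,B,C,E,F}; column 6 has {A,B,C,E} — only D is left for (r4,c6).
row 5 has {A,B,C,E}; column 3 has {E,F} — only D is left for (r5,c3).
row 5 has {A,B,C,D,E}; column 4 has {A,B,C,D,E} — only F is left for (r5,c4).
row 6 has {A,B,E}; column 2 has {B,C,E,F} — only D is left for (r6,c2).
row 6 has {A,B,D,E}; column 3 has {D,E,F} — only C is left for (r6,c3).
row 6 has {A,B,C,D,E}; column 6 has {A,B,C,D,E}; the diagonal has {A,B,C,D,E} — only F is left for (r6,c6).
row 1 has {C,D,E,F}; column 2 has {B,C,D,E,F} — only A is left for (r1,c2).
row 1 has {A,C,D,E,F}; column 3 has {C,D,E,F} — only B is left for (r1,c3).
row 2 has {B,C,D,E,F}; column 3 has {B,C,D,E,F} — only A is left for (r2,c3).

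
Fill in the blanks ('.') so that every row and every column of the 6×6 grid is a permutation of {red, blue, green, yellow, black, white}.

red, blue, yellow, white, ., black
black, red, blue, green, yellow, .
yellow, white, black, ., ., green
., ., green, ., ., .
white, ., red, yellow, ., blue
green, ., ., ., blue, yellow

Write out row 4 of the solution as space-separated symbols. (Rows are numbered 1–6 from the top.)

blue yellow green black white red

(r1,c5) = green
(r2,c6) = white
(r3,c5) = red
(r4,c1) = blue
(r4,c6) = red
(r5,c5) = black
(r6,c2) = black
(r6,c3) = white
(r6,c4) = red
(r3,c4) = blue
(r4,c2) = yellow
(r4,c4) = black
(r4,c5) = white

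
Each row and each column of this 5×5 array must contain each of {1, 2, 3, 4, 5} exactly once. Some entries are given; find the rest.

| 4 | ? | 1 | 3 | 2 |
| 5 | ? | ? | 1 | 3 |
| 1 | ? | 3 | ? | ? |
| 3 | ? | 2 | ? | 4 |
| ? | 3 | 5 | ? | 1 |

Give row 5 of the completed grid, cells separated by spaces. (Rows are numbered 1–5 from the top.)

2 3 5 4 1

At row 1, column 2: row 1 has {1,2,3,4}; column 2 has {3}; that leaves 5.
At row 2, column 3: row 2 has {1,3,5}; column 3 has {1,2,3,5}; that leaves 4.
At row 3, column 5: row 3 has {1,3}; column 5 has {1,2,3,4}; that leaves 5.
At row 4, column 2: row 4 has {2,3,4}; column 2 has {3,5}; that leaves 1.
At row 4, column 4: row 4 has {1,2,3,4}; column 4 has {1,3}; that leaves 5.
At row 5, column 1: row 5 has {1,3,5}; column 1 has {1,3,4,5}; that leaves 2.
At row 5, column 4: row 5 has {1,2,3,5}; column 4 has {1,3,5}; that leaves 4.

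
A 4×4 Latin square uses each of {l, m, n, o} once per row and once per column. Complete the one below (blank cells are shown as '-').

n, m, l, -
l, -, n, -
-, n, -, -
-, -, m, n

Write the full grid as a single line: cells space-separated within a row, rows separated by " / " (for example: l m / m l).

Cell (r1,c4): row 1 has {l,m,n}; column 4 has {n} → o.
Cell (r2,c2): row 2 has {l,n}; column 2 has {m,n} → o.
Cell (r2,c4): row 2 has {l,n,o}; column 4 has {n,o} → m.
Cell (r3,c3): row 3 has {n}; column 3 has {l,m,n} → o.
Cell (r3,c4): row 3 has {n,o}; column 4 has {m,n,o} → l.
Cell (r4,c1): row 4 has {m,n}; column 1 has {l,n} → o.
Cell (r4,c2): row 4 has {m,n,o}; column 2 has {m,n,o} → l.
Cell (r3,c1): row 3 has {l,n,o}; column 1 has {l,n,o} → m.

n m l o / l o n m / m n o l / o l m n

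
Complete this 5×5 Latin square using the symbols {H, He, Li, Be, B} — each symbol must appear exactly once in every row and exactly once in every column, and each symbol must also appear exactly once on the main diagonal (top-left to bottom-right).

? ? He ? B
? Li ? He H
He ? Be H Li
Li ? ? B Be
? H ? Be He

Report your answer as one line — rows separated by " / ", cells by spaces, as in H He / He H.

H Be He Li B / Be Li B He H / He B Be H Li / Li He H B Be / B H Li Be He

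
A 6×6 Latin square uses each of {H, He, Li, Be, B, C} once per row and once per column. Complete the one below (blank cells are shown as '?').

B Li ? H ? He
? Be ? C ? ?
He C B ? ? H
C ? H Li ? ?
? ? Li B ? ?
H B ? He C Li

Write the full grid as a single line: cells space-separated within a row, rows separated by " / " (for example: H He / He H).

B Li C H Be He / Li Be He C H B / He C B Be Li H / C He H Li B Be / Be H Li B He C / H B Be He C Li

At row 1, column 5: row 1 has {H,He,Li,B}; column 5 has {C}; that leaves Be.
At row 2, column 1: row 2 has {Be,C}; column 1 has {H,He,B,C}; that leaves Li.
At row 2, column 3: row 2 has {Li,Be,C}; column 3 has {H,Li,B}; that leaves He.
At row 2, column 6: row 2 has {He,Li,Be,C}; column 6 has {H,He,Li}; that leaves B.
At row 3, column 4: row 3 has {H,He,B,C}; column 4 has {H,He,Li,B,C}; that leaves Be.
At row 3, column 5: row 3 has {H,He,Be,B,C}; column 5 has {Be,C}; that leaves Li.
At row 4, column 2: row 4 has {H,Li,C}; column 2 has {Li,Be,B,C}; that leaves He.
At row 4, column 5: row 4 has {H,He,Li,C}; column 5 has {Li,Be,C}; that leaves B.
At row 4, column 6: row 4 has {H,He,Li,B,C}; column 6 has {H,He,Li,B}; that leaves Be.
At row 5, column 1: row 5 has {Li,B}; column 1 has {H,He,Li,B,C}; that leaves Be.
At row 5, column 2: row 5 has {Li,Be,B}; column 2 has {He,Li,Be,B,C}; that leaves H.
At row 5, column 5: row 5 has {H,Li,Be,B}; column 5 has {Li,Be,B,C}; that leaves He.
At row 5, column 6: row 5 has {H,He,Li,Be,B}; column 6 has {H,He,Li,Be,B}; that leaves C.
At row 6, column 3: row 6 has {H,He,Li,B,C}; column 3 has {H,He,Li,B}; that leaves Be.
At row 1, column 3: row 1 has {H,He,Li,Be,B}; column 3 has {H,He,Li,Be,B}; that leaves C.
At row 2, column 5: row 2 has {He,Li,Be,B,C}; column 5 has {He,Li,Be,B,C}; that leaves H.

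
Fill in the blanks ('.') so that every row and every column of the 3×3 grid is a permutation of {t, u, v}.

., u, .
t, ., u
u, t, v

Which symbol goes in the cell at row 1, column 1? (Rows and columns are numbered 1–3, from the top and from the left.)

v

(r1,c1) = v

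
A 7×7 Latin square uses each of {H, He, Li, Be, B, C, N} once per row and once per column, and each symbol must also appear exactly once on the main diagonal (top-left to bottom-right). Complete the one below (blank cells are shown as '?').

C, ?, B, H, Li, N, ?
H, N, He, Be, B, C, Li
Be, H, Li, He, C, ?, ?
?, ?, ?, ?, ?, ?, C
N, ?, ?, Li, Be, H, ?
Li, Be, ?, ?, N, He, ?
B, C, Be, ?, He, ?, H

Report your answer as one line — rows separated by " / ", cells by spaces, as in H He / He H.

At row 1, column 2: row 1 has {H,Li,B,C,N}; column 2 has {H,Be,C,N}; that leaves He.
At row 1, column 7: row 1 has {H,He,Li,B,C,N}; column 7 has {H,Li,C}; that leaves Be.
At row 3, column 6: row 3 has {H,He,Li,Be,C}; column 6 has {H,He,C,N}; that leaves B.
At row 3, column 7: row 3 has {H,He,Li,Be,B,C}; column 7 has {H,Li,Be,C}; that leaves N.
At row 4, column 1: row 4 has {C}; column 1 has {H,Li,Be,B,C,N}; that leaves He.
At row 4, column 4: row 4 has {He,C}; column 4 has {H,He,Li,Be}; the diagonal has {H,He,Li,Be,C,N}; that leaves B.
At row 4, column 5: row 4 has {He,B,C}; column 5 has {He,Li,Be,B,C,N}; that leaves H.
At row 5, column 2: row 5 has {H,Li,Be,N}; column 2 has {H,He,Be,C,N}; that leaves B.
At row 5, column 3: row 5 has {H,Li,Be,B,N}; column 3 has {He,Li,Be,B}; that leaves C.
At row 5, column 7: row 5 has {H,Li,Be,B,C,N}; column 7 has {H,Li,Be,C,N}; that leaves He.
At row 6, column 3: row 6 has {He,Li,Be,N}; column 3 has {He,Li,Be,B,C}; that leaves H.
At row 6, column 4: row 6 has {H,He,Li,Be,N}; column 4 has {H,He,Li,Be,B}; that leaves C.
At row 6, column 7: row 6 has {H,He,Li,Be,C,N}; column 7 has {H,He,Li,Be,C,N}; that leaves B.
At row 7, column 4: row 7 has {H,He,Be,B,C}; column 4 has {H,He,Li,Be,B,C}; that leaves N.
At row 7, column 6: row 7 has {H,He,Be,B,C,N}; column 6 has {H,He,B,C,N}; that leaves Li.
At row 4, column 2: row 4 has {H,He,B,C}; column 2 has {H,He,Be,B,C,N}; that leaves Li.
At row 4, column 3: row 4 has {H,He,Li,B,C}; column 3 has {H,He,Li,Be,B,C}; that leaves N.
At row 4, column 6: row 4 has {H,He,Li,B,C,N}; column 6 has {H,He,Li,B,C,N}; that leaves Be.

C He B H Li N Be / H N He Be B C Li / Be H Li He C B N / He Li N B H Be C / N B C Li Be H He / Li Be H C N He B / B C Be N He Li H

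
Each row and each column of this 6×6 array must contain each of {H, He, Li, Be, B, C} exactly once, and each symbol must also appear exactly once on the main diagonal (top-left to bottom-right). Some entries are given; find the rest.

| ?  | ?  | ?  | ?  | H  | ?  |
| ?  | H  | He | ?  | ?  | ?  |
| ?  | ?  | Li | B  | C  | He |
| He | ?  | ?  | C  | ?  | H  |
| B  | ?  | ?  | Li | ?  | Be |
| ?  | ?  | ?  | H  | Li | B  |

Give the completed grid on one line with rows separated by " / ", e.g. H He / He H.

Be B C He H Li / Li H He Be B C / H Be Li B C He / He Li B C Be H / B C H Li He Be / C He Be H Li B

(r1,c1) = Be
(r1,c4) = He
(r2,c4) = Be
(r2,c5) = B
(r3,c1) = H
(r3,c2) = Be
(r4,c5) = Be
(r5,c5) = He
(r6,c1) = C
(r6,c2) = He
(r6,c3) = Be
(r2,c1) = Li
(r2,c6) = C
(r4,c3) = B
(r5,c2) = C
(r5,c3) = H
(r1,c3) = C
(r1,c6) = Li
(r4,c2) = Li
(r1,c2) = B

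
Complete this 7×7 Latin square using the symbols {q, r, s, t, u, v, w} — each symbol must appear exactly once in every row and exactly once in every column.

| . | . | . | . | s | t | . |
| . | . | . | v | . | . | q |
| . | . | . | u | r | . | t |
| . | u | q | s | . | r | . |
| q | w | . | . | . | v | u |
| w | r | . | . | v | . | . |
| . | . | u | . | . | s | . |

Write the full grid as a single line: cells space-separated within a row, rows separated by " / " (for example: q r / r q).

u q v w s t r / s t r v u w q / v s w u r q t / t u q s w r v / q w s r t v u / w r t q v u s / r v u t q s w

Cell (r5,c5): row 5 has {q,u,v,w}; column 5 has {r,s,v} → t.
Cell (r6,c7): row 6 has {r,v,w}; column 7 has {q,t,u} → s.
Cell (r4,c5): row 4 has {q,r,s,u}; column 5 has {r,s,t,v} → w.
Cell (r4,c7): row 4 has {q,r,s,u,w}; column 7 has {q,s,t,u} → v.
Cell (r5,c4): row 5 has {q,t,u,v,w}; column 4 has {s,u,v} → r.
Cell (r6,c3): row 6 has {r,s,v,w}; column 3 has {q,u} → t.
Cell (r6,c4): row 6 has {r,s,t,v,w}; column 4 has {r,s,u,v} → q.
Cell (r6,c6): row 6 has {q,r,s,t,v,w}; column 6 has {r,s,t,v} → u.
Cell (r7,c5): row 7 has {s,u}; column 5 has {r,s,t,v,w} → q.
Cell (r1,c4): row 1 has {s,t}; column 4 has {q,r,s,u,v} → w.
Cell (r1,c7): row 1 has {s,t,w}; column 7 has {q,s,t,u,v} → r.
Cell (r2,c5): row 2 has {q,v}; column 5 has {q,r,s,t,v,w} → u.
Cell (r2,c6): row 2 has {q,u,v}; column 6 has {r,s,t,u,v} → w.
Cell (r3,c6): row 3 has {r,t,u}; column 6 has {r,s,t,u,v,w} → q.
Cell (r4,c1): row 4 has {q,r,s,u,v,w}; column 1 has {q,w} → t.
Cell (r5,c3): row 5 has {q,r,t,u,v,w}; column 3 has {q,t,u} → s.
Cell (r7,c4): row 7 has {q,s,u}; column 4 has {q,r,s,u,v,w} → t.
Cell (r7,c7): row 7 has {q,s,t,u}; column 7 has {q,r,s,t,u,v} → w.
Cell (r1,c3): row 1 has {r,s,t,w}; column 3 has {q,s,t,u} → v.
Cell (r2,c3): row 2 has {q,u,v,w}; column 3 has {q,s,t,u,v} → r.
Cell (r3,c3): row 3 has {q,r,t,u}; column 3 has {q,r,s,t,u,v} → w.
Cell (r7,c2): row 7 has {q,s,t,u,w}; column 2 has {r,u,w} → v.
Cell (r1,c1): row 1 has {r,s,t,v,w}; column 1 has {q,t,w} → u.
Cell (r1,c2): row 1 has {r,s,t,u,v,w}; column 2 has {r,u,v,w} → q.
Cell (r2,c1): row 2 has {q,r,u,v,w}; column 1 has {q,t,u,w} → s.
Cell (r2,c2): row 2 has {q,r,s,u,v,w}; column 2 has {q,r,u,v,w} → t.
Cell (r3,c1): row 3 has {q,r,t,u,w}; column 1 has {q,s,t,u,w} → v.
Cell (r3,c2): row 3 has {q,r,t,u,v,w}; column 2 has {q,r,t,u,v,w} → s.
Cell (r7,c1): row 7 has {q,s,t,u,v,w}; column 1 has {q,s,t,u,v,w} → r.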